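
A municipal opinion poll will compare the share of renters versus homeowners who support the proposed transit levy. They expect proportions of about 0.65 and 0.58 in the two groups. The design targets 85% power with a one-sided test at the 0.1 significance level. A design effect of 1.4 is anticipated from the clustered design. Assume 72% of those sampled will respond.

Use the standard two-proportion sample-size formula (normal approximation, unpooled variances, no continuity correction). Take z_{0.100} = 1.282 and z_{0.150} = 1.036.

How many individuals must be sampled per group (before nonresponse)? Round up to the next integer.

n = 1005 per group

n = (z_α + z_β)² · [p₁(1−p₁) + p₂(1−p₂)] / (p₁ − p₂)²
  = (1.282 + 1.036)² · (0.65·0.35 + 0.58·0.42) / (0.07)²
  = (2.318)² · (0.2275 + 0.2436) / 0.0049
  = 5.3731 · 0.4711 / 0.0049
  = 516.59
Design effect: 1.4 × 516.59 = 723.22.
Adjust for 72% response: 723.22 / 0.72 = 1004.48.
Round up → n = 1005 per group.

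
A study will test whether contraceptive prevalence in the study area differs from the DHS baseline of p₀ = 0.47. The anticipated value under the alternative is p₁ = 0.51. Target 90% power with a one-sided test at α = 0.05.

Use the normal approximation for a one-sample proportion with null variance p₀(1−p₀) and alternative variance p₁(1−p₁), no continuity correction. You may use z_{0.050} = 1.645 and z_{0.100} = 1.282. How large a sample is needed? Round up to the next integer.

n = 1336

n = [z_α·√(p₀q₀) + z_β·√(p₁q₁)]² / (p₁ − p₀)²
  = [1.645·√(0.47·0.53) + 1.282·√(0.51·0.49)]² / (0.04)²
  = [1.645·0.4991 + 1.282·0.4999]² / 0.0016
  = [1.4619]² / 0.0016
  = 1335.70
Round up → n = 1336.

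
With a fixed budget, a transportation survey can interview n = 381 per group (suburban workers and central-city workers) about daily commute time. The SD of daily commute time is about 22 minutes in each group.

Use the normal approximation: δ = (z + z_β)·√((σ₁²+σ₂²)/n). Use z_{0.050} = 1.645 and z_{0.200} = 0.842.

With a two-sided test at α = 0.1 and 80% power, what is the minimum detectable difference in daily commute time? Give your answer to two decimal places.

Minimum detectable difference ≈ 3.96 minutes

δ = (z_{α/2} + z_β) · √((σ₁²+σ₂²)/n)
  = (1.645 + 0.842) · √(968/381)
  = 2.487 · √2.5407
  = 2.487 · 1.5940
  = 3.9642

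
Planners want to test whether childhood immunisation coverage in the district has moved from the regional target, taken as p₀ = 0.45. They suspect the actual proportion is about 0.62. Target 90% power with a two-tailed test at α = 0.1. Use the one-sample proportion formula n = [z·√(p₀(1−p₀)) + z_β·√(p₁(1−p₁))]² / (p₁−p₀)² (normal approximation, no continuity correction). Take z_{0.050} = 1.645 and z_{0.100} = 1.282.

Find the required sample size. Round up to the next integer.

n = 72

n = [z_{α/2}·√(p₀q₀) + z_β·√(p₁q₁)]² / (p₁ − p₀)²
  = [1.645·√(0.45·0.55) + 1.282·√(0.62·0.38)]² / (0.17)²
  = [1.645·0.4975 + 1.282·0.4854]² / 0.0289
  = [1.4406]² / 0.0289
  = 71.81
Round up → n = 72.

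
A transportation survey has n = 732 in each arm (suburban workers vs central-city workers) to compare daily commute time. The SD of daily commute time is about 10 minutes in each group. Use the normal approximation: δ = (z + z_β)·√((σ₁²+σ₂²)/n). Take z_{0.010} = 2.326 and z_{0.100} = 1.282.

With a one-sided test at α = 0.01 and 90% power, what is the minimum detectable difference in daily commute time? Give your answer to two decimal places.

δ = (z_α + z_β) · √((σ₁²+σ₂²)/n)
  = (2.326 + 1.282) · √(200/732)
  = 3.608 · √0.27322
  = 3.608 · 0.5227
  = 1.8859

Minimum detectable difference ≈ 1.89 minutes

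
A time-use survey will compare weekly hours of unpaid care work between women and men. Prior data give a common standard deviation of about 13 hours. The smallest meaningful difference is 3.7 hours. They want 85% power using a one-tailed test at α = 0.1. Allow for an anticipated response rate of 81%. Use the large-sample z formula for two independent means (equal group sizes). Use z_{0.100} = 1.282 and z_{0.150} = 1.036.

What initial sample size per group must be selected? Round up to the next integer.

n = 164 per group

n = (z_α + z_β)² · (σ₁² + σ₂²) / δ²
  = (1.282 + 1.036)² · (2·13² = 338) / 3.7²
  = 5.3731 · 338 / 13.69
  = 132.66
Adjust for 81% response: 132.66 / 0.81 = 163.78.
Round up → n = 164 per group.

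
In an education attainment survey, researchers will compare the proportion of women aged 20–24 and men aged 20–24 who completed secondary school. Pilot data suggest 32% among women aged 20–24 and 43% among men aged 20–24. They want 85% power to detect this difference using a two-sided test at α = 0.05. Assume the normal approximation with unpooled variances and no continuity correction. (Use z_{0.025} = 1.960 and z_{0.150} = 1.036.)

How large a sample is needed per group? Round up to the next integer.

n = 344 per group

n = (z_{α/2} + z_β)² · [p₁(1−p₁) + p₂(1−p₂)] / (p₁ − p₂)²
  = (1.960 + 1.036)² · (0.32·0.68 + 0.43·0.57) / (-0.11)²
  = (2.996)² · (0.2176 + 0.2451) / 0.0121
  = 8.9760 · 0.4627 / 0.0121
  = 343.24
Round up → n = 344 per group.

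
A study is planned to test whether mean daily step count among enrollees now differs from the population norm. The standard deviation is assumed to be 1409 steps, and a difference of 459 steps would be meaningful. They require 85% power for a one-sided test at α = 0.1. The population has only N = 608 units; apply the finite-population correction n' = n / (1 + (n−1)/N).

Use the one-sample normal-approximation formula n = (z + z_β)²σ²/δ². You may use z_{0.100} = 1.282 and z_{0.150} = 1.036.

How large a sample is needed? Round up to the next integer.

n = (z_α + z_β)² · σ² / δ²
  = (1.282 + 1.036)² · 1409² / 459²
  = 5.3731 · 1985281 / 210681
  = 50.63
Finite-population correction (N = 608): 50.63 / (1 + (50.63 − 1)/608) = 46.81.
Round up → n = 47.

n = 47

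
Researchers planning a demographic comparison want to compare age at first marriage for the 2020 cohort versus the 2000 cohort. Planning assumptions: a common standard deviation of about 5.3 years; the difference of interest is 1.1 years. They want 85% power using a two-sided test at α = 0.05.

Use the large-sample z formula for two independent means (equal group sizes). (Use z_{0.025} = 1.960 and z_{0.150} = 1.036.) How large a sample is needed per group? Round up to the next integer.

n = (z_{α/2} + z_β)² · (σ₁² + σ₂²) / δ²
  = (1.960 + 1.036)² · (2·5.3² = 56.18) / 1.1²
  = 8.9760 · 56.18 / 1.21
  = 416.75
Round up → n = 417 per group.

n = 417 per group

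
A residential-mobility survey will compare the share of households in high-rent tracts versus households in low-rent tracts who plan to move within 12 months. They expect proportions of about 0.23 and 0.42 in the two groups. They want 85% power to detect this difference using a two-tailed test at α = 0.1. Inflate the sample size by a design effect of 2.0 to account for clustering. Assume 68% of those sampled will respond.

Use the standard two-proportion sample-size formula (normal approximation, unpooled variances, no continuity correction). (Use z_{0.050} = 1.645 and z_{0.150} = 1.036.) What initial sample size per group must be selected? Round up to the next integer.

n = 247 per group

n = (z_{α/2} + z_β)² · [p₁(1−p₁) + p₂(1−p₂)] / (p₁ − p₂)²
  = (1.645 + 1.036)² · (0.23·0.77 + 0.42·0.58) / (-0.19)²
  = (2.681)² · (0.1771 + 0.2436) / 0.0361
  = 7.1878 · 0.4207 / 0.0361
  = 83.76
Design effect: 2.0 × 83.76 = 167.53.
Adjust for 68% response: 167.53 / 0.68 = 246.37.
Round up → n = 247 per group.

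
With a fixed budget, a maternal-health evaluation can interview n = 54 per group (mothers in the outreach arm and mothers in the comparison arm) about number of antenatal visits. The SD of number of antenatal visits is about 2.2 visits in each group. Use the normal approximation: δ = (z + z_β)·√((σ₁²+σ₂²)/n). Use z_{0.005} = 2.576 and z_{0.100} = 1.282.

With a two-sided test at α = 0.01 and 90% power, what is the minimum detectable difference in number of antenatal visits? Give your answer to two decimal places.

Minimum detectable difference ≈ 1.63 visits

δ = (z_{α/2} + z_β) · √((σ₁²+σ₂²)/n)
  = (2.576 + 1.282) · √(9.68/54)
  = 3.858 · √0.17926
  = 3.858 · 0.4234
  = 1.6334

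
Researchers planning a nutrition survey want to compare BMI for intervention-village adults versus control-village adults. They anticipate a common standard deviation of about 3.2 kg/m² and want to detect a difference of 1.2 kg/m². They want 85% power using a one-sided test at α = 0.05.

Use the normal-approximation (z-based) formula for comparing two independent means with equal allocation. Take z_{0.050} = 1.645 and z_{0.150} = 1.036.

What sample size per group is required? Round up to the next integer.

n = (z_α + z_β)² · (σ₁² + σ₂²) / δ²
  = (1.645 + 1.036)² · (2·3.2² = 20.48) / 1.2²
  = 7.1878 · 20.48 / 1.44
  = 102.23
Round up → n = 103 per group.

n = 103 per group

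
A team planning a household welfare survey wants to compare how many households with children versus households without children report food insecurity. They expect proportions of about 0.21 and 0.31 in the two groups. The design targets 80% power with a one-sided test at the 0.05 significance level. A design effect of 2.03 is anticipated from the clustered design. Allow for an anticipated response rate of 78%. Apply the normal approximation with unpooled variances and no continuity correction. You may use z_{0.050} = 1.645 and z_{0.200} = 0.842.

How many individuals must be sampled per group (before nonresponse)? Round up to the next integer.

n = (z_α + z_β)² · [p₁(1−p₁) + p₂(1−p₂)] / (p₁ − p₂)²
  = (1.645 + 0.842)² · (0.21·0.79 + 0.31·0.69) / (-0.10)²
  = (2.487)² · (0.1659 + 0.2139) / 0.0100
  = 6.1852 · 0.3798 / 0.0100
  = 234.91
Design effect: 2.03 × 234.91 = 476.87.
Adjust for 78% response: 476.87 / 0.78 = 611.38.
Round up → n = 612 per group.

n = 612 per group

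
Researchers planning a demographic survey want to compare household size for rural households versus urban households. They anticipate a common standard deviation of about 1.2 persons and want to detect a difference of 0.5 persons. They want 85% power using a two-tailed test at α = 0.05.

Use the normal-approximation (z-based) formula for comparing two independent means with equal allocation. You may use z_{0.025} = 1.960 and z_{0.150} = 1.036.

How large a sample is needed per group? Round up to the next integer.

n = (z_{α/2} + z_β)² · (σ₁² + σ₂²) / δ²
  = (1.960 + 1.036)² · (2·1.2² = 2.88) / 0.5²
  = 8.9760 · 2.88 / 0.25
  = 103.40
Round up → n = 104 per group.

n = 104 per group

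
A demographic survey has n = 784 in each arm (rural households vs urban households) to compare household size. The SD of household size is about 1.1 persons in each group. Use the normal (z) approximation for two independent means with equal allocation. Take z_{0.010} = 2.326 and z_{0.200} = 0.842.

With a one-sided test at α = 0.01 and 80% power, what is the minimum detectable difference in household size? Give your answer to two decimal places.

Minimum detectable difference ≈ 0.18 persons

δ = (z_α + z_β) · √((σ₁²+σ₂²)/n)
  = (2.326 + 0.842) · √(2.42/784)
  = 3.168 · √0.00309
  = 3.168 · 0.0556
  = 0.1760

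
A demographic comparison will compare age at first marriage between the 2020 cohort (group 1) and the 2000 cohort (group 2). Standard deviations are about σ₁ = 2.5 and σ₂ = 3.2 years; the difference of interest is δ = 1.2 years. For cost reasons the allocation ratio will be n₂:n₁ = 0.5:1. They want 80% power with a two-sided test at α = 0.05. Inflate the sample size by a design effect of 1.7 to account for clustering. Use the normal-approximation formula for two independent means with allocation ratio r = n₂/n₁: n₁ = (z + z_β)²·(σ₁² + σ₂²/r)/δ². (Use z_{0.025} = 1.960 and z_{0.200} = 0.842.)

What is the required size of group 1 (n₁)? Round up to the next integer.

n₁ = 248

n₁ = (z_{α/2} + z_β)² · (σ₁² + σ₂²/r) / δ²
   = (1.960 + 0.842)² · (2.5² + 3.2²/0.5) / 1.2²
   = 7.8512 · (6.25 + 20.48) / 1.44
   = 7.8512 · 26.73 / 1.44
   = 145.74
Design effect: 1.7 × 145.74 = 247.75.
Round up → n₁ = 248; n₂ = r·n₁ = 0.5 × 248 = 124.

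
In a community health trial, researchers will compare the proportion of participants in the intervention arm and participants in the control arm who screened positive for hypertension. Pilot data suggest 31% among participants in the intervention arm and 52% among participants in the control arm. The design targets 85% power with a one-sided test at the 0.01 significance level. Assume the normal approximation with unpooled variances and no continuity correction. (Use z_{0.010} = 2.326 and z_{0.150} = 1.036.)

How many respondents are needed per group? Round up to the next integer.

n = (z_α + z_β)² · [p₁(1−p₁) + p₂(1−p₂)] / (p₁ − p₂)²
  = (2.326 + 1.036)² · (0.31·0.69 + 0.52·0.48) / (-0.21)²
  = (3.362)² · (0.2139 + 0.2496) / 0.0441
  = 11.3030 · 0.4635 / 0.0441
  = 118.80
Round up → n = 119 per group.

n = 119 per group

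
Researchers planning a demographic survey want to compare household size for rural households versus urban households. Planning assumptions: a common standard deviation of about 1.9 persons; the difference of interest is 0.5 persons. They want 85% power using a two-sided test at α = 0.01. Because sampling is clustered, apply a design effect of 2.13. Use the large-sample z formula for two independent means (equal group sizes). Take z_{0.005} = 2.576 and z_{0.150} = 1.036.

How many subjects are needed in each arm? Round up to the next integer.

n = (z_{α/2} + z_β)² · (σ₁² + σ₂²) / δ²
  = (2.576 + 1.036)² · (2·1.9² = 7.22) / 0.5²
  = 13.0465 · 7.22 / 0.25
  = 376.78
Design effect: 2.13 × 376.78 = 802.55.
Round up → n = 803 per group.

n = 803 per group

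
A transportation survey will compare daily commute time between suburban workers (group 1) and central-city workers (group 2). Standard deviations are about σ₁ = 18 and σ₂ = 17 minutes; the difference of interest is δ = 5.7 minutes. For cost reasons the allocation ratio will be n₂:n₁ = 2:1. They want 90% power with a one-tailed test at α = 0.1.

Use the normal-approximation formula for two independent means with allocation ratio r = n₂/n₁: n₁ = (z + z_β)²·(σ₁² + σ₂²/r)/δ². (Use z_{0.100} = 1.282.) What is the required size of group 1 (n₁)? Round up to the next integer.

n₁ = (z_α + z_β)² · (σ₁² + σ₂²/r) / δ²
   = (1.282 + 1.282)² · (18² + 17²/2) / 5.7²
   = 6.5741 · (324 + 144.5) / 32.49
   = 6.5741 · 468.5 / 32.49
   = 94.80
Round up → n₁ = 95; n₂ = r·n₁ = 2 × 95 = 190.

n₁ = 95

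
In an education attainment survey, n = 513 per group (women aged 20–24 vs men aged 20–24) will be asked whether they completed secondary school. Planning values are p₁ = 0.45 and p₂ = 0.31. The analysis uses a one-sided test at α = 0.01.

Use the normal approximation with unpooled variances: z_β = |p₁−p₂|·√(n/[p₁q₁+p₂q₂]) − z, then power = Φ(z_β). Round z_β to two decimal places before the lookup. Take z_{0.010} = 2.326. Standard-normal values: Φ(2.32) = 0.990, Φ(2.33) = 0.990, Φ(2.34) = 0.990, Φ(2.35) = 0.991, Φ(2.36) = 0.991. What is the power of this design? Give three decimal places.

Power ≈ 0.990

z_β = |p₁−p₂|·√(n/[p₁q₁+p₂q₂]) − z_α
    = 0.14 · √(513/0.4614) − 2.326
    = 0.14 · 33.3442 − 2.326
    = 4.6682 − 2.326 = 2.3422 → 2.34
Power = Φ(2.34) = 0.990.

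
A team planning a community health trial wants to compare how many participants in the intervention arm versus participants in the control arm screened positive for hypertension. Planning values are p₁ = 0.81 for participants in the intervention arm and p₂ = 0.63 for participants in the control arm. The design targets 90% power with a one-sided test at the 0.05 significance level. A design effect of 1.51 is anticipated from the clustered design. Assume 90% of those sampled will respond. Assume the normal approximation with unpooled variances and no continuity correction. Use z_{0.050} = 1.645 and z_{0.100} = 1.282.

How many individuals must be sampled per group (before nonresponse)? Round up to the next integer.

n = (z_α + z_β)² · [p₁(1−p₁) + p₂(1−p₂)] / (p₁ − p₂)²
  = (1.645 + 1.282)² · (0.81·0.19 + 0.63·0.37) / (0.18)²
  = (2.927)² · (0.1539 + 0.2331) / 0.0324
  = 8.5673 · 0.3870 / 0.0324
  = 102.33
Design effect: 1.51 × 102.33 = 154.52.
Adjust for 90% response: 154.52 / 0.90 = 171.69.
Round up → n = 172 per group.

n = 172 per group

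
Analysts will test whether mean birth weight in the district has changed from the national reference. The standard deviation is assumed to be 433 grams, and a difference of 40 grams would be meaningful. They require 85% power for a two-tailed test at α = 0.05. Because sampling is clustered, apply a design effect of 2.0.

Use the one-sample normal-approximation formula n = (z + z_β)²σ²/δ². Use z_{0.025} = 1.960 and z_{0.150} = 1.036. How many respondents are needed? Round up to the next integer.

n = (z_{α/2} + z_β)² · σ² / δ²
  = (1.960 + 1.036)² · 433² / 40²
  = 8.9760 · 187489 / 1600
  = 1051.82
Design effect: 2.0 × 1051.82 = 2103.63.
Round up → n = 2104.

n = 2104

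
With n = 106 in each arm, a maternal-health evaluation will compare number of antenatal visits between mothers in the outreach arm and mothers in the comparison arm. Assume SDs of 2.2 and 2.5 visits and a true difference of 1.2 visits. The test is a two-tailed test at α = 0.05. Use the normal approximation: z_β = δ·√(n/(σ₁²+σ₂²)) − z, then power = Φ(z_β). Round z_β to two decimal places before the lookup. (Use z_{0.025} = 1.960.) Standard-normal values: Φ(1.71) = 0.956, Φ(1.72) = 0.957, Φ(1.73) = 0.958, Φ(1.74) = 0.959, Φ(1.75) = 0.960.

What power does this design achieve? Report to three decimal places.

z_β = δ·√(n/(σ₁²+σ₂²)) − z_{α/2}
    = 1.2 · √(106/11.09) − 1.960
    = 1.2 · 3.09163 − 1.960
    = 3.7100 − 1.960 = 1.7500 → 1.75
Power = Φ(1.75) = 0.960.

Power ≈ 0.960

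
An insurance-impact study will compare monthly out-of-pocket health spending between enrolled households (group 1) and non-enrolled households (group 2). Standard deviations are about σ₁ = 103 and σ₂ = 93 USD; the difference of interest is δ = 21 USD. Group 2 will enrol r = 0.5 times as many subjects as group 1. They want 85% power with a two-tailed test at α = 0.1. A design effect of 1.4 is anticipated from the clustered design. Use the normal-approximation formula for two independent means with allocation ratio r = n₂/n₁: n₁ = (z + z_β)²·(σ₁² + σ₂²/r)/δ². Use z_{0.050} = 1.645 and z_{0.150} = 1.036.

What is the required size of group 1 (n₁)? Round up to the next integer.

n₁ = (z_{α/2} + z_β)² · (σ₁² + σ₂²/r) / δ²
   = (1.645 + 1.036)² · (103² + 93²/0.5) / 21²
   = 7.1878 · (10609 + 17298) / 441
   = 7.1878 · 27907 / 441
   = 454.85
Design effect: 1.4 × 454.85 = 636.79.
Round up → n₁ = 637; n₂ = r·n₁ = 0.5 × 637 = 319.

n₁ = 637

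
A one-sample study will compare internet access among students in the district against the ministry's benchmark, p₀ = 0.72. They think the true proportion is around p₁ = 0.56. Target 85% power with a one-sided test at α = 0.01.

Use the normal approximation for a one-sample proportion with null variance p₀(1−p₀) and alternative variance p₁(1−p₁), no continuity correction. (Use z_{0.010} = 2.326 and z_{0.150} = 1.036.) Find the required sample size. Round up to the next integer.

n = 95

n = [z_α·√(p₀q₀) + z_β·√(p₁q₁)]² / (p₁ − p₀)²
  = [2.326·√(0.72·0.28) + 1.036·√(0.56·0.44)]² / (-0.16)²
  = [2.326·0.4490 + 1.036·0.4964]² / 0.0256
  = [1.5586]² / 0.0256
  = 94.90
Round up → n = 95.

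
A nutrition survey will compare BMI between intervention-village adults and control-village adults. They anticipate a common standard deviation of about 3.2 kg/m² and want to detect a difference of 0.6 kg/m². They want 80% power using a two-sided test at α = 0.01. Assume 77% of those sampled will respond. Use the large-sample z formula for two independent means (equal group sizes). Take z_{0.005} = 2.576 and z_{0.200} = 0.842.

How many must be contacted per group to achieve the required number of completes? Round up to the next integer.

n = (z_{α/2} + z_β)² · (σ₁² + σ₂²) / δ²
  = (2.576 + 0.842)² · (2·3.2² = 20.48) / 0.6²
  = 11.6827 · 20.48 / 0.36
  = 664.62
Adjust for 77% response: 664.62 / 0.77 = 863.14.
Round up → n = 864 per group.

n = 864 per group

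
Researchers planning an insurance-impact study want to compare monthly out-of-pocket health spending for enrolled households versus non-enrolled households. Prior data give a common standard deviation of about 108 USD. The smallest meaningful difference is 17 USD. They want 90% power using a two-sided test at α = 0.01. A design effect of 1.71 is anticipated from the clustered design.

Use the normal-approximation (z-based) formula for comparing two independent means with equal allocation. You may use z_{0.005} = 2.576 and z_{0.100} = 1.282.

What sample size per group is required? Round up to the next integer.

n = (z_{α/2} + z_β)² · (σ₁² + σ₂²) / δ²
  = (2.576 + 1.282)² · (2·108² = 23328) / 17²
  = 14.8842 · 23328 / 289
  = 1201.45
Design effect: 1.71 × 1201.45 = 2054.47.
Round up → n = 2055 per group.

n = 2055 per group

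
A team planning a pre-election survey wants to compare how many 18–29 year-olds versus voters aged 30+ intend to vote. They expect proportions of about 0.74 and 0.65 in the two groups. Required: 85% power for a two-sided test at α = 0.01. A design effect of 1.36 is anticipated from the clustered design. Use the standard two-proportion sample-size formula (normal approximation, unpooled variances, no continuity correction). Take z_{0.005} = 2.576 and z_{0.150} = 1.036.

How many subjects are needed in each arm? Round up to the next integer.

n = (z_{α/2} + z_β)² · [p₁(1−p₁) + p₂(1−p₂)] / (p₁ − p₂)²
  = (2.576 + 1.036)² · (0.74·0.26 + 0.65·0.35) / (0.09)²
  = (3.612)² · (0.1924 + 0.2275) / 0.0081
  = 13.0465 · 0.4199 / 0.0081
  = 676.33
Design effect: 1.36 × 676.33 = 919.80.
Round up → n = 920 per group.

n = 920 per group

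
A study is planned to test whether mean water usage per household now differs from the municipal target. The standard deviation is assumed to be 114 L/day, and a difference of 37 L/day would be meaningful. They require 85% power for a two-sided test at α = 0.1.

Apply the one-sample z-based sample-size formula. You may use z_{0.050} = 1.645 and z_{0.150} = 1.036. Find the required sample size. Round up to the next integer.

n = 69

n = (z_{α/2} + z_β)² · σ² / δ²
  = (1.645 + 1.036)² · 114² / 37²
  = 7.1878 · 12996 / 1369
  = 68.23
Round up → n = 69.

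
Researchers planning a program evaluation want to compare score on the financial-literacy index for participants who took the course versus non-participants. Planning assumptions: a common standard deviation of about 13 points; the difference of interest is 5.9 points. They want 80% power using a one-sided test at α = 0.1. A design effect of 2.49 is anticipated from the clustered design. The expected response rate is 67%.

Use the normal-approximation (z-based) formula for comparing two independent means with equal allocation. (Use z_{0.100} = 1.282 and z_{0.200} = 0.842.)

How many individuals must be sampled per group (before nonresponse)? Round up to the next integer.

n = 163 per group

n = (z_α + z_β)² · (σ₁² + σ₂²) / δ²
  = (1.282 + 0.842)² · (2·13² = 338) / 5.9²
  = 4.5114 · 338 / 34.81
  = 43.80
Design effect: 2.49 × 43.80 = 109.07.
Adjust for 67% response: 109.07 / 0.67 = 162.80.
Round up → n = 163 per group.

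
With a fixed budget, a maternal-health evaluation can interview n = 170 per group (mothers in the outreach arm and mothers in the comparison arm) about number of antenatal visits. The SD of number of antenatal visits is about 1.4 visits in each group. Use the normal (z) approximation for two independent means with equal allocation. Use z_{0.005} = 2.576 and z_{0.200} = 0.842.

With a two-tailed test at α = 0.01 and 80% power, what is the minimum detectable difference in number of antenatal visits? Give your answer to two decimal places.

δ = (z_{α/2} + z_β) · √((σ₁²+σ₂²)/n)
  = (2.576 + 0.842) · √(3.92/170)
  = 3.418 · √0.02306
  = 3.418 · 0.1519
  = 0.5190

Minimum detectable difference ≈ 0.52 visits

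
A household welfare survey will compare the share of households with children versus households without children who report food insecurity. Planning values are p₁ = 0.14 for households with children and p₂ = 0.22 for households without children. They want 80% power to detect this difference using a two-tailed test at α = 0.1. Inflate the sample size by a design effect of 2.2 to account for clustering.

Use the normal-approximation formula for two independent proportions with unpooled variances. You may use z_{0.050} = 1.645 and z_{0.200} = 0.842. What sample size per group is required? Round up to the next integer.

n = 621 per group

n = (z_{α/2} + z_β)² · [p₁(1−p₁) + p₂(1−p₂)] / (p₁ − p₂)²
  = (1.645 + 0.842)² · (0.14·0.86 + 0.22·0.78) / (-0.08)²
  = (2.487)² · (0.1204 + 0.1716) / 0.0064
  = 6.1852 · 0.2920 / 0.0064
  = 282.20
Design effect: 2.2 × 282.20 = 620.84.
Round up → n = 621 per group.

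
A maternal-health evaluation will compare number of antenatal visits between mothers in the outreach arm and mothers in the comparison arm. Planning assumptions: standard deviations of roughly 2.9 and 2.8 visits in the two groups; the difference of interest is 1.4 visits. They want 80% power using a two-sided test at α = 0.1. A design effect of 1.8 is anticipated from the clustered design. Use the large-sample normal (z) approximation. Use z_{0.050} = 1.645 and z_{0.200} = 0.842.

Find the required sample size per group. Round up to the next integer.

n = 93 per group

n = (z_{α/2} + z_β)² · (σ₁² + σ₂²) / δ²
  = (1.645 + 0.842)² · (2.9² + 2.8² = 16.25) / 1.4²
  = 6.1852 · 16.25 / 1.96
  = 51.28
Design effect: 1.8 × 51.28 = 92.30.
Round up → n = 93 per group.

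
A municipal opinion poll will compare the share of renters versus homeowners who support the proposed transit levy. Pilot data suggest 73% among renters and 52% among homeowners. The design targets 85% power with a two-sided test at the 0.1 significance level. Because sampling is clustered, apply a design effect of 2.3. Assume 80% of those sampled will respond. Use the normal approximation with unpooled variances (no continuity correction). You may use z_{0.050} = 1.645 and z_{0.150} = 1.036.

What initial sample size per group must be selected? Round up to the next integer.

n = (z_{α/2} + z_β)² · [p₁(1−p₁) + p₂(1−p₂)] / (p₁ − p₂)²
  = (1.645 + 1.036)² · (0.73·0.27 + 0.52·0.48) / (0.21)²
  = (2.681)² · (0.1971 + 0.2496) / 0.0441
  = 7.1878 · 0.4467 / 0.0441
  = 72.81
Design effect: 2.3 × 72.81 = 167.46.
Adjust for 80% response: 167.46 / 0.80 = 209.32.
Round up → n = 210 per group.

n = 210 per group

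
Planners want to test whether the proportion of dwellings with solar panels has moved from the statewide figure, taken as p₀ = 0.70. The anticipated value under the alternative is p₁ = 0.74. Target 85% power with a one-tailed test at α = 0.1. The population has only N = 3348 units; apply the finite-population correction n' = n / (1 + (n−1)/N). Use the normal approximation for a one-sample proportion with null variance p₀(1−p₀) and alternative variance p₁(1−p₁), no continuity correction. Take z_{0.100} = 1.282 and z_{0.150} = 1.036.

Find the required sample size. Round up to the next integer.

n = [z_α·√(p₀q₀) + z_β·√(p₁q₁)]² / (p₁ − p₀)²
  = [1.282·√(0.70·0.30) + 1.036·√(0.74·0.26)]² / (0.04)²
  = [1.282·0.4583 + 1.036·0.4386]² / 0.0016
  = [1.0419]² / 0.0016
  = 678.49
Finite-population correction (N = 3348): 678.49 / (1 + (678.49 − 1)/3348) = 564.30.
Round up → n = 565.

n = 565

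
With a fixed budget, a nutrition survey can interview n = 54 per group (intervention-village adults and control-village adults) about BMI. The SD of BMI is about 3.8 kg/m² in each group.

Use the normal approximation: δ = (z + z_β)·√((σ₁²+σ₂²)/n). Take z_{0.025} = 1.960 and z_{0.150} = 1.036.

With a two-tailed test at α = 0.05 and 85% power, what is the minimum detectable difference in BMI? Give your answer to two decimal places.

Minimum detectable difference ≈ 2.19 kg/m²

δ = (z_{α/2} + z_β) · √((σ₁²+σ₂²)/n)
  = (1.960 + 1.036) · √(28.88/54)
  = 2.996 · √0.53481
  = 2.996 · 0.7313
  = 2.1910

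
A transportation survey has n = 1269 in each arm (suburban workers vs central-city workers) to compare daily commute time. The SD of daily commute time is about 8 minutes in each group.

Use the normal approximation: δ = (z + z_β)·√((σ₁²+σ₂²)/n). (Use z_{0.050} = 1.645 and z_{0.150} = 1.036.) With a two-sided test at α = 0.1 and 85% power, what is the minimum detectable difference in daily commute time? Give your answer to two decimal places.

Minimum detectable difference ≈ 0.85 minutes

δ = (z_{α/2} + z_β) · √((σ₁²+σ₂²)/n)
  = (1.645 + 1.036) · √(128/1269)
  = 2.681 · √0.10087
  = 2.681 · 0.3176
  = 0.8515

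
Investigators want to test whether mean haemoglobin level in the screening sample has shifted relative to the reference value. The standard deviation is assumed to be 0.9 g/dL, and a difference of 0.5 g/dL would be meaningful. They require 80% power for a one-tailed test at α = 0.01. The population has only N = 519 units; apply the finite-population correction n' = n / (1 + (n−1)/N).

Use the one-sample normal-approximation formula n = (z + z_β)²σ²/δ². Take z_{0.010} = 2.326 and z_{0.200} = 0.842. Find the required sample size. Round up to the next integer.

n = (z_α + z_β)² · σ² / δ²
  = (2.326 + 0.842)² · 0.9² / 0.5²
  = 10.0362 · 0.81 / 0.25
  = 32.52
Finite-population correction (N = 519): 32.52 / (1 + (32.52 − 1)/519) = 30.66.
Round up → n = 31.

n = 31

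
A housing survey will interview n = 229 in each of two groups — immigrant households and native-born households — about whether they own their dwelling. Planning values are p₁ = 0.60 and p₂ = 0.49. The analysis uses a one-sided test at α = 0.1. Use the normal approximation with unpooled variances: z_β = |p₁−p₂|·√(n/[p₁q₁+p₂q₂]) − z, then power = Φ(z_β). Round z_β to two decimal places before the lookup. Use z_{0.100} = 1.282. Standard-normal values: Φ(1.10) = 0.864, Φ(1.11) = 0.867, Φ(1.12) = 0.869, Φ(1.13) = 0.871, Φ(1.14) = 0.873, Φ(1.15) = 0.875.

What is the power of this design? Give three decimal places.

z_β = |p₁−p₂|·√(n/[p₁q₁+p₂q₂]) − z_α
    = 0.11 · √(229/0.4899) − 1.282
    = 0.11 · 21.6204 − 1.282
    = 2.3782 − 1.282 = 1.0962 → 1.10
Power = Φ(1.10) = 0.864.

Power ≈ 0.864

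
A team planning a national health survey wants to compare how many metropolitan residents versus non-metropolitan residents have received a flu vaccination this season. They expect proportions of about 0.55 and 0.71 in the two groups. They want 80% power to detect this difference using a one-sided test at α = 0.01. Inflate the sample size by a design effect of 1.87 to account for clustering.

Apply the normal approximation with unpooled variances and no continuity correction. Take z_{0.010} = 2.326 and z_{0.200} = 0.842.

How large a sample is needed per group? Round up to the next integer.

n = (z_α + z_β)² · [p₁(1−p₁) + p₂(1−p₂)] / (p₁ − p₂)²
  = (2.326 + 0.842)² · (0.55·0.45 + 0.71·0.29) / (-0.16)²
  = (3.168)² · (0.2475 + 0.2059) / 0.0256
  = 10.0362 · 0.4534 / 0.0256
  = 177.75
Design effect: 1.87 × 177.75 = 332.39.
Round up → n = 333 per group.

n = 333 per group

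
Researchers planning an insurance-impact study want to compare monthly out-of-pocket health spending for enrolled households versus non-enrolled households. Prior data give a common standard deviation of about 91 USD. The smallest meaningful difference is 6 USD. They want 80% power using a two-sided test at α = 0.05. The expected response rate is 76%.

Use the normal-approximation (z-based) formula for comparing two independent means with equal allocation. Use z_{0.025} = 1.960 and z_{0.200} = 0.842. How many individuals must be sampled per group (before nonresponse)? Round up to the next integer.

n = 4753 per group

n = (z_{α/2} + z_β)² · (σ₁² + σ₂²) / δ²
  = (1.960 + 0.842)² · (2·91² = 16562) / 6²
  = 7.8512 · 16562 / 36
  = 3611.99
Adjust for 76% response: 3611.99 / 0.76 = 4752.62.
Round up → n = 4753 per group.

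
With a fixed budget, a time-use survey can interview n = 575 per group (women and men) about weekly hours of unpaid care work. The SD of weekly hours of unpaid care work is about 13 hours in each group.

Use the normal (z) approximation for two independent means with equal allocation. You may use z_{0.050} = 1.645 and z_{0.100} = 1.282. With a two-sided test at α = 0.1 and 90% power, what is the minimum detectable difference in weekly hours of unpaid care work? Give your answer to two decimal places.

Minimum detectable difference ≈ 2.24 hours

δ = (z_{α/2} + z_β) · √((σ₁²+σ₂²)/n)
  = (1.645 + 1.282) · √(338/575)
  = 2.927 · √0.58783
  = 2.927 · 0.7667
  = 2.2441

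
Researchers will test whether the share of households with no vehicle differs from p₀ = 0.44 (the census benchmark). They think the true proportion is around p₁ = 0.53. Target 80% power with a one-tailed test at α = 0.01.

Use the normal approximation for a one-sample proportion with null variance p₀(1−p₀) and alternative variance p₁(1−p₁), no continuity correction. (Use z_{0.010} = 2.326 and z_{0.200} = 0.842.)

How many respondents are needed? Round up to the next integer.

n = [z_α·√(p₀q₀) + z_β·√(p₁q₁)]² / (p₁ − p₀)²
  = [2.326·√(0.44·0.56) + 0.842·√(0.53·0.47)]² / (0.09)²
  = [2.326·0.4964 + 0.842·0.4991]² / 0.0081
  = [1.5748]² / 0.0081
  = 306.19
Round up → n = 307.

n = 307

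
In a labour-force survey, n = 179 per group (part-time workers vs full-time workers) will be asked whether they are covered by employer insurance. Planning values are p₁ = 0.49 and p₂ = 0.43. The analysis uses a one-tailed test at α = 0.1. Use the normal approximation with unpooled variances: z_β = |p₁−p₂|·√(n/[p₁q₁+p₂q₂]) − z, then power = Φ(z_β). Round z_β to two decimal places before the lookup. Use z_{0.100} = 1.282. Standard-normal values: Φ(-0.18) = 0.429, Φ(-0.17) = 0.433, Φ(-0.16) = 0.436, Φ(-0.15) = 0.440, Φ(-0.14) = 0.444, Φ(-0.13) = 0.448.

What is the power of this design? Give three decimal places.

z_β = |p₁−p₂|·√(n/[p₁q₁+p₂q₂]) − z_α
    = 0.06 · √(179/0.4950) − 1.282
    = 0.06 · 19.0162 − 1.282
    = 1.1410 − 1.282 = -0.1410 → -0.14
Power = Φ(-0.14) = 0.444.

Power ≈ 0.444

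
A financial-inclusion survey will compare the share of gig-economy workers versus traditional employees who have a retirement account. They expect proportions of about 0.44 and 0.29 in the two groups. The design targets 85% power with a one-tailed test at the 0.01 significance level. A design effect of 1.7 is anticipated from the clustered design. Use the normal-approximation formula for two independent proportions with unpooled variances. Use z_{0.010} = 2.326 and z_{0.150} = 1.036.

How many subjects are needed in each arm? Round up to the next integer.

n = (z_α + z_β)² · [p₁(1−p₁) + p₂(1−p₂)] / (p₁ − p₂)²
  = (2.326 + 1.036)² · (0.44·0.56 + 0.29·0.71) / (0.15)²
  = (3.362)² · (0.2464 + 0.2059) / 0.0225
  = 11.3030 · 0.4523 / 0.0225
  = 227.22
Design effect: 1.7 × 227.22 = 386.27.
Round up → n = 387 per group.

n = 387 per group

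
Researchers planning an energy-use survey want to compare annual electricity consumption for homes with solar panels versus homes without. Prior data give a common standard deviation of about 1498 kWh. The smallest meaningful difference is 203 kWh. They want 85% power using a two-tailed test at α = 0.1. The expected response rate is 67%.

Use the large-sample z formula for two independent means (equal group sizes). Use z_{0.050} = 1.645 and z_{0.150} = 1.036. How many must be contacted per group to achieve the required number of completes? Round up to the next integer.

n = (z_{α/2} + z_β)² · (σ₁² + σ₂²) / δ²
  = (1.645 + 1.036)² · (2·1498² = 4488008) / 203²
  = 7.1878 · 4488008 / 41209
  = 782.81
Adjust for 67% response: 782.81 / 0.67 = 1168.37.
Round up → n = 1169 per group.

n = 1169 per group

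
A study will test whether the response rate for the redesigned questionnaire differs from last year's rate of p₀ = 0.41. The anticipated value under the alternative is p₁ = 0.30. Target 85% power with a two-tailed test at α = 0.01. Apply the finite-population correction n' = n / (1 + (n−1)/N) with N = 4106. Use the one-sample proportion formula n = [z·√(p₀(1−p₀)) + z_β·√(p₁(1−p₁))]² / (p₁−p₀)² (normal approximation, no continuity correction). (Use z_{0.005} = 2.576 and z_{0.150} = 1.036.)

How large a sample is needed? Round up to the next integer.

n = [z_{α/2}·√(p₀q₀) + z_β·√(p₁q₁)]² / (p₁ − p₀)²
  = [2.576·√(0.41·0.59) + 1.036·√(0.30·0.70)]² / (-0.11)²
  = [2.576·0.4918 + 1.036·0.4583]² / 0.0121
  = [1.7417]² / 0.0121
  = 250.71
Finite-population correction (N = 4106): 250.71 / (1 + (250.71 − 1)/4106) = 236.34.
Round up → n = 237.

n = 237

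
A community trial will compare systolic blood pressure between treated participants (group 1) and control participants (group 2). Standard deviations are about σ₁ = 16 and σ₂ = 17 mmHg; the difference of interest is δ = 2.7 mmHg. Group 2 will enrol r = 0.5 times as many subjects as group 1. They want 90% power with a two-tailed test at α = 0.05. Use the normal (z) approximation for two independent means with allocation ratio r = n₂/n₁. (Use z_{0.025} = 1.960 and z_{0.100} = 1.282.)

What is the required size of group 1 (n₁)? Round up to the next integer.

n₁ = (z_{α/2} + z_β)² · (σ₁² + σ₂²/r) / δ²
   = (1.960 + 1.282)² · (16² + 17²/0.5) / 2.7²
   = 10.5106 · (256 + 578) / 7.29
   = 10.5106 · 834 / 7.29
   = 1202.44
Round up → n₁ = 1203; n₂ = r·n₁ = 0.5 × 1203 = 602.

n₁ = 1203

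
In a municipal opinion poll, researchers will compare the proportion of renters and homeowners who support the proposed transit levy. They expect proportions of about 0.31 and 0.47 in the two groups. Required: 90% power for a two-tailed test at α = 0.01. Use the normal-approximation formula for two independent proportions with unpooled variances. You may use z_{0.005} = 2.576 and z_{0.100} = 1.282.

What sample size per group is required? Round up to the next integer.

n = 270 per group

n = (z_{α/2} + z_β)² · [p₁(1−p₁) + p₂(1−p₂)] / (p₁ − p₂)²
  = (2.576 + 1.282)² · (0.31·0.69 + 0.47·0.53) / (-0.16)²
  = (3.858)² · (0.2139 + 0.2491) / 0.0256
  = 14.8842 · 0.4630 / 0.0256
  = 269.19
Round up → n = 270 per group.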